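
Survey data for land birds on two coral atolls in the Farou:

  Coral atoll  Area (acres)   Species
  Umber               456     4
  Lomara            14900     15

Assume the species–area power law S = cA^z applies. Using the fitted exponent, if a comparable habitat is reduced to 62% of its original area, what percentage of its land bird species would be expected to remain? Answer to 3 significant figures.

83.4%

z = ln(15/4) / ln(14900/456) = 1.3218 / 3.4866 = 0.3791
S_new/S_old = (A_new/A_old)^z = 0.62^0.3791 = exp(0.3791 × -0.4780) = 0.8343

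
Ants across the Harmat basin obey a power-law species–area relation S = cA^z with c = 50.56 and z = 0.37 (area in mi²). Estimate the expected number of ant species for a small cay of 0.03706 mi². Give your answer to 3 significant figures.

S = 50.56 × 0.03706^0.37
ln S = ln 50.56 + 0.37 × ln 0.03706 = 3.9232 + 0.37 × -3.2952 = 2.7039
S = e^2.7039 ≈ 14.94

14.9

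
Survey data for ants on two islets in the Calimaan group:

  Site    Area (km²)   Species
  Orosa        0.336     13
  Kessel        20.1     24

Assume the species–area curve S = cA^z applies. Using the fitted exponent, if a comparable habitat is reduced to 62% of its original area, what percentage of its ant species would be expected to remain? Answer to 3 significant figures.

93.1%

z = ln(24/13) / ln(20.1/0.336) = 0.6131 / 4.0914 = 0.1499
S_new/S_old = (A_new/A_old)^z = 0.62^0.1499 = exp(0.1499 × -0.4780) = 0.9309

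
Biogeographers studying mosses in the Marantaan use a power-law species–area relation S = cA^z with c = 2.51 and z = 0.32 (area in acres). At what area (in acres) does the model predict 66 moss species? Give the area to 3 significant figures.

27400 acres

66 = 2.51 × A^0.32  ⇒  A^0.32 = 66/2.51 = 26.29
ln A = ln(26.29) / 0.32 = 3.2694 / 0.32 = 10.2168
A = e^10.2168 ≈ 27359 acres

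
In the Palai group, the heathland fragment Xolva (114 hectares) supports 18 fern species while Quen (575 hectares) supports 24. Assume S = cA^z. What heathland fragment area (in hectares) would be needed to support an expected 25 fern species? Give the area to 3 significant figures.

z = ln(24/18) / ln(575/114) = 0.2877 / 1.6182 = 0.1778
c = 18 / 114^0.1778 = 18 / 2.321 = 7.755
A = (25/7.755)^(1/0.1778) ⇒ ln A = ln(3.224)/0.1778 = 6.5840
A = e^6.5840 ≈ 723.4 hectares

723 hectares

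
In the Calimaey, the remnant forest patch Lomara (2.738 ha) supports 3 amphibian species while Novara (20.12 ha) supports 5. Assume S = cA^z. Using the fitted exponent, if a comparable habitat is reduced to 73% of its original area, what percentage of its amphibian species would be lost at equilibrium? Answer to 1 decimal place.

7.7%

z = ln(5/3) / ln(20.12/2.738) = 0.5108 / 1.9945 = 0.2561
S_new/S_old = (A_new/A_old)^z = 0.73^0.2561 = exp(0.2561 × -0.3147) = 0.9226
Fraction lost = 1 − 0.9226 = 0.07744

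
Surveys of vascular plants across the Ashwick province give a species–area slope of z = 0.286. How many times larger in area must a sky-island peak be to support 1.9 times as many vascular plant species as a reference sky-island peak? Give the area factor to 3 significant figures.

9.43

(A₂/A₁)^0.286 = 1.9, so A₂/A₁ = 1.9^(1/0.286) = 1.9^3.497
ln(A₂/A₁) = ln 1.9 / 0.286 = 0.6419 / 0.286 = 2.2442
A₂/A₁ = e^2.2442 ≈ 9.433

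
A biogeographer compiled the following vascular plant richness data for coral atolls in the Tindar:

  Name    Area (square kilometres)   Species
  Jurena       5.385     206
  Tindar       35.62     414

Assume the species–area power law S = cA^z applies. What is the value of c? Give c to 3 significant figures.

111

z = ln(S₂/S₁) / ln(A₂/A₁) = ln(414/206) / ln(35.62/5.385) = 0.6980 / 1.8893 = 0.3694
c = S₁ / A₁^z = 206 / 5.385^0.3694 = 206 / 1.863 = 110.6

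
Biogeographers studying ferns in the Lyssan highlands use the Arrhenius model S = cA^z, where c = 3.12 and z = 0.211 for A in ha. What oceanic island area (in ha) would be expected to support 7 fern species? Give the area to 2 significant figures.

46 ha

7 = 3.12 × A^0.211  ⇒  A^0.211 = 7/3.12 = 2.244
ln A = ln(2.244) / 0.211 = 0.8081 / 0.211 = 3.8297
A = e^3.8297 ≈ 46.05 ha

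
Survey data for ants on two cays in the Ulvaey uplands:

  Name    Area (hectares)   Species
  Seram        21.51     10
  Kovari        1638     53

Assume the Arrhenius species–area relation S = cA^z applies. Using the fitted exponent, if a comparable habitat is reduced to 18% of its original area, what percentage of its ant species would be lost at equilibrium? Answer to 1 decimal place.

48.3%

z = ln(53/10) / ln(1638/21.51) = 1.6677 / 4.3327 = 0.3849
S_new/S_old = (A_new/A_old)^z = 0.18^0.3849 = exp(0.3849 × -1.7148) = 0.5168
Fraction lost = 1 − 0.5168 = 0.4832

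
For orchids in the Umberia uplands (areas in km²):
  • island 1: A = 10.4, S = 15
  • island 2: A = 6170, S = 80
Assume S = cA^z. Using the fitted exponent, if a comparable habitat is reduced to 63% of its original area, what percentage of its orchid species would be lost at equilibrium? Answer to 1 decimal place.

z = ln(80/15) / ln(6170/10.4) = 1.6740 / 6.3856 = 0.2621
S_new/S_old = (A_new/A_old)^z = 0.63^0.2621 = exp(0.2621 × -0.4620) = 0.8859
Fraction lost = 1 − 0.8859 = 0.1141

11.4%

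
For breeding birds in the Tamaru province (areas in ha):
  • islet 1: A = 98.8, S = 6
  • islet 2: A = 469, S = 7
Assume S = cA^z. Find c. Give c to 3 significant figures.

z = ln(S₂/S₁) / ln(A₂/A₁) = ln(7/6) / ln(469/98.8) = 0.1542 / 1.5575 = 0.0990
c = S₁ / A₁^z = 6 / 98.8^0.0990 = 6 / 1.576 = 3.808

3.81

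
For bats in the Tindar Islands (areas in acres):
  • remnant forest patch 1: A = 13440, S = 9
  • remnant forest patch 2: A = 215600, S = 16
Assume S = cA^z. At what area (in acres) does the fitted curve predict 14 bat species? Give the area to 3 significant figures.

113000 acres

z = ln(16/9) / ln(215600/13440) = 0.5754 / 2.7752 = 0.2073
c = 9 / 13440^0.2073 = 9 / 7.177 = 1.254
A = (14/1.254)^(1/0.2073) ⇒ ln A = ln(11.16)/0.2073 = 11.6371
A = e^11.6371 ≈ 113222 acres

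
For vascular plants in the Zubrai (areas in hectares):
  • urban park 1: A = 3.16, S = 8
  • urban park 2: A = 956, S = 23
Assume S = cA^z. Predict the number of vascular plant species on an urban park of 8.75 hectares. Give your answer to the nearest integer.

10

z = ln(23/8) / ln(956/3.16) = 1.0561 / 5.7122 = 0.1849
c = 8 / 3.16^0.1849 = 8 / 1.237 = 6.467
S₃ = 6.467 × 8.75^0.1849 = 6.467 × 1.493 ≈ 9.658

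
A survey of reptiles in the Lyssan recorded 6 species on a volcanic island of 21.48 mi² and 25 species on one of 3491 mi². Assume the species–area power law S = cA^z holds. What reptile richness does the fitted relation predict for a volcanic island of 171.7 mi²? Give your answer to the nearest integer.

z = ln(25/6) / ln(3491/21.48) = 1.4271 / 5.0908 = 0.2803
c = 6 / 21.48^0.2803 = 6 / 2.363 = 2.539
S₃ = 2.539 × 171.7^0.2803 = 2.539 × 4.231 ≈ 10.75

11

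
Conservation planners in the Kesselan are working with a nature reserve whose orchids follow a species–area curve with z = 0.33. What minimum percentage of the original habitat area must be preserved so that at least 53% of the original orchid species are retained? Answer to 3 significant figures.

14.6%

Need (A_new/A_old)^0.33 = 0.53, so A_new/A_old = 0.53^(1/0.33) = 0.53^3.03
ln(A_new/A_old) = ln 0.53 / 0.33 = -0.6349 / 0.33 = -1.9239
A_new/A_old = e^-1.9239 ≈ 0.146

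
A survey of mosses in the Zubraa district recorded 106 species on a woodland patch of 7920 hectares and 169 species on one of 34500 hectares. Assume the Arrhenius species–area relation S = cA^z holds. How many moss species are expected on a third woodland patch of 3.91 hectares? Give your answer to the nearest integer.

z = ln(169/106) / ln(34500/7920) = 0.4665 / 1.4716 = 0.3170
c = 106 / 7920^0.3170 = 106 / 17.21 = 6.159
S₃ = 6.159 × 3.91^0.3170 = 6.159 × 1.541 ≈ 9.488

9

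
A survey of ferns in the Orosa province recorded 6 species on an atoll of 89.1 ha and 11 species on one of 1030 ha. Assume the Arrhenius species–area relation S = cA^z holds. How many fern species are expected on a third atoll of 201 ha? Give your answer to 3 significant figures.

7.34

z = ln(11/6) / ln(1030/89.1) = 0.6061 / 2.4476 = 0.2476
c = 6 / 89.1^0.2476 = 6 / 3.04 = 1.974
S₃ = 1.974 × 201^0.2476 = 1.974 × 3.719 ≈ 7.339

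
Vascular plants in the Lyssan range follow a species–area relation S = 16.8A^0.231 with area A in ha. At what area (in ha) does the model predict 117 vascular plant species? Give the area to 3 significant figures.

117 = 16.8 × A^0.231  ⇒  A^0.231 = 117/16.8 = 6.964
ln A = ln(6.964) / 0.231 = 1.9408 / 0.231 = 8.4017
A = e^8.4017 ≈ 4455 ha

4450 ha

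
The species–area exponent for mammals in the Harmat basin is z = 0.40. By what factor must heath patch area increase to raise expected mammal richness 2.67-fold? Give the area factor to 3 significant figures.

(A₂/A₁)^0.4 = 2.67, so A₂/A₁ = 2.67^(1/0.4) = 2.67^2.5
ln(A₂/A₁) = ln 2.67 / 0.4 = 0.9821 / 0.4 = 2.4552
A₂/A₁ = e^2.4552 ≈ 11.65

11.6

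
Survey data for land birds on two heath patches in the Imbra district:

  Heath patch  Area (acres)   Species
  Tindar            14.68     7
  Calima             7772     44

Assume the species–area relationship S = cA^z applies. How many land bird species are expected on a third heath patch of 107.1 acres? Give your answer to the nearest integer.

z = ln(44/7) / ln(7772/14.68) = 1.8383 / 6.2718 = 0.2931
c = 7 / 14.68^0.2931 = 7 / 2.198 = 3.185
S₃ = 3.185 × 107.1^0.2931 = 3.185 × 3.935 ≈ 12.53

13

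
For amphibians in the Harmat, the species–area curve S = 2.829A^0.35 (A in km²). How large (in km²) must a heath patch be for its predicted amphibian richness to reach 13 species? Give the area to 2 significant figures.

78 km²

13 = 2.829 × A^0.35  ⇒  A^0.35 = 13/2.829 = 4.595
ln A = ln(4.595) / 0.35 = 1.5250 / 0.35 = 4.3572
A = e^4.3572 ≈ 78.04 km²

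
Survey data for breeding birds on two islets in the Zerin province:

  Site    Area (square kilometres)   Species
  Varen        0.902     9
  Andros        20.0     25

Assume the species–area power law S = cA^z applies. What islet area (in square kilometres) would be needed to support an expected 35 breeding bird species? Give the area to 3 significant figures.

z = ln(25/9) / ln(20/0.902) = 1.0217 / 3.0989 = 0.3297
c = 9 / 0.902^0.3297 = 9 / 0.9666 = 9.311
A = (35/9.311)^(1/0.3297) ⇒ ln A = ln(3.759)/0.3297 = 4.0163
A = e^4.0163 ≈ 55.5 square kilometres

55.5 square kilometres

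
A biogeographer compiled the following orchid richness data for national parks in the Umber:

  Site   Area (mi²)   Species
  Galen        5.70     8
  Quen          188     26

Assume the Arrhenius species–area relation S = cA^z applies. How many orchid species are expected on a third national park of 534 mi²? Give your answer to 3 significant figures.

z = ln(26/8) / ln(188/5.7) = 1.1787 / 3.4960 = 0.3371
c = 8 / 5.7^0.3371 = 8 / 1.798 = 4.449
S₃ = 4.449 × 534^0.3371 = 4.449 × 8.31 ≈ 36.97

37.0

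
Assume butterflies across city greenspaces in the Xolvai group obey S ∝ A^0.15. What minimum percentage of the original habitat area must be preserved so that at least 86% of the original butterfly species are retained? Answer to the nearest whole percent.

Need (A_new/A_old)^0.15 = 0.86, so A_new/A_old = 0.86^(1/0.15) = 0.86^6.667
ln(A_new/A_old) = ln 0.86 / 0.15 = -0.1508 / 0.15 = -1.0055
A_new/A_old = e^-1.0055 ≈ 0.3659

37%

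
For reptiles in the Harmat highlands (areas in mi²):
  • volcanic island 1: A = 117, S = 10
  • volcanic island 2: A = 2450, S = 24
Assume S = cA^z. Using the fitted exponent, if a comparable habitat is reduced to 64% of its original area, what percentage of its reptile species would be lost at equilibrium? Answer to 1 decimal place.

12.1%

z = ln(24/10) / ln(2450/117) = 0.8755 / 3.0417 = 0.2878
S_new/S_old = (A_new/A_old)^z = 0.64^0.2878 = exp(0.2878 × -0.4463) = 0.8795
Fraction lost = 1 − 0.8795 = 0.1205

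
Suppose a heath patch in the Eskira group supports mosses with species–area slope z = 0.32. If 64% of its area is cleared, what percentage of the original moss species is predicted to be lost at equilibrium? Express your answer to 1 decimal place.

27.9%

S_new/S_old = (A_new/A_old)^z = 0.36^0.32
= exp(0.32 × ln 0.36) = exp(0.32 × -1.0217) = exp(-0.3269) ≈ 0.7211
Fraction lost = 1 − 0.7211 = 0.2789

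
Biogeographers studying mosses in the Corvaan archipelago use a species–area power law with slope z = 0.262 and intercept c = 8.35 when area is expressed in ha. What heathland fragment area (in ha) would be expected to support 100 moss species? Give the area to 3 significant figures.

100 = 8.35 × A^0.262  ⇒  A^0.262 = 100/8.35 = 11.98
ln A = ln(11.98) / 0.262 = 2.4829 / 0.262 = 9.4768
A = e^9.4768 ≈ 13053 ha

13100 ha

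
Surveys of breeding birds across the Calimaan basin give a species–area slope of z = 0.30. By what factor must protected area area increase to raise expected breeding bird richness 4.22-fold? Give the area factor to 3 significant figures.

121

(A₂/A₁)^0.3 = 4.22, so A₂/A₁ = 4.22^(1/0.3) = 4.22^3.333
ln(A₂/A₁) = ln 4.22 / 0.3 = 1.4398 / 0.3 = 4.7995
A₂/A₁ = e^4.7995 ≈ 121.4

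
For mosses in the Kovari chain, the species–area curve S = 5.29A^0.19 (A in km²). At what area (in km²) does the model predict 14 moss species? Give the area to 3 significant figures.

168 km²

14 = 5.29 × A^0.19  ⇒  A^0.19 = 14/5.29 = 2.647
ln A = ln(2.647) / 0.19 = 0.9732 / 0.19 = 5.1223
A = e^5.1223 ≈ 167.7 km²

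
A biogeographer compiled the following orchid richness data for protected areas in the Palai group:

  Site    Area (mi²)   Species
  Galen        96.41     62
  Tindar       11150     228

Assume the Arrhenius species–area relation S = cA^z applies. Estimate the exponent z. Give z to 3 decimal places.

0.274

Taking logs: ln S = ln c + z ln A, so z = (ln S₂ − ln S₁)/(ln A₂ − ln A₁).
z = ln(228/62) / ln(11150/96.41) = ln(3.677) / ln(115.7) = 1.3022 / 4.7506 = 0.2741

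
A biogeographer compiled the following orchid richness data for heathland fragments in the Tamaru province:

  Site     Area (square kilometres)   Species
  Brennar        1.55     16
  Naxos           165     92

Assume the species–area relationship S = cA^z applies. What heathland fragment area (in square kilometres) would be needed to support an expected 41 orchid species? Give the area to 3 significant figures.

z = ln(92/16) / ln(165/1.55) = 1.7492 / 4.6677 = 0.3747
c = 16 / 1.55^0.3747 = 16 / 1.178 = 13.58
A = (41/13.58)^(1/0.3747) ⇒ ln A = ln(3.02)/0.3747 = 2.9492
A = e^2.9492 ≈ 19.09 square kilometres

19.1 square kilometres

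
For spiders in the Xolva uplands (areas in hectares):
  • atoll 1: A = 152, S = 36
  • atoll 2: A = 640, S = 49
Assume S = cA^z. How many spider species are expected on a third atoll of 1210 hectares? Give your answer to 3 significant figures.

z = ln(49/36) / ln(640/152) = 0.3083 / 1.4376 = 0.2145
c = 36 / 152^0.2145 = 36 / 2.937 = 12.26
S₃ = 12.26 × 1210^0.2145 = 12.26 × 4.583 ≈ 56.17

56.2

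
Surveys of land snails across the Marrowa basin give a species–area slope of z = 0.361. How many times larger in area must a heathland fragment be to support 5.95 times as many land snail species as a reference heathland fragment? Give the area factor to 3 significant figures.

(A₂/A₁)^0.361 = 5.95, so A₂/A₁ = 5.95^(1/0.361) = 5.95^2.77
ln(A₂/A₁) = ln 5.95 / 0.361 = 1.7834 / 0.361 = 4.9401
A₂/A₁ = e^4.9401 ≈ 139.8

140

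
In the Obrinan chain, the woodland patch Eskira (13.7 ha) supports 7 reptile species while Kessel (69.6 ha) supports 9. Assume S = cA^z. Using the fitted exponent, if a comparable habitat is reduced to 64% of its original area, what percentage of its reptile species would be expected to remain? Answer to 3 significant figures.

93.3%

z = ln(9/7) / ln(69.6/13.7) = 0.2513 / 1.6254 = 0.1546
S_new/S_old = (A_new/A_old)^z = 0.64^0.1546 = exp(0.1546 × -0.4463) = 0.9333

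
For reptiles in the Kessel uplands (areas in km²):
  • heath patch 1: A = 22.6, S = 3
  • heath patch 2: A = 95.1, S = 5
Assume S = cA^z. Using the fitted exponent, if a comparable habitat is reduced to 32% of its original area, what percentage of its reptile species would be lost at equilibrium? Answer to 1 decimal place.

33.3%

z = ln(5/3) / ln(95.1/22.6) = 0.5108 / 1.4370 = 0.3555
S_new/S_old = (A_new/A_old)^z = 0.32^0.3555 = exp(0.3555 × -1.1394) = 0.6669
Fraction lost = 1 − 0.6669 = 0.3331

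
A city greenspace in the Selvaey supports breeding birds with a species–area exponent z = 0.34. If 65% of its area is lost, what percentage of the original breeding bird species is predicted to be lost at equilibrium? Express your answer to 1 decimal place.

30.0%

S_new/S_old = (A_new/A_old)^z = 0.35^0.34
= exp(0.34 × ln 0.35) = exp(0.34 × -1.0498) = exp(-0.3569) ≈ 0.6998
Fraction lost = 1 − 0.6998 = 0.3002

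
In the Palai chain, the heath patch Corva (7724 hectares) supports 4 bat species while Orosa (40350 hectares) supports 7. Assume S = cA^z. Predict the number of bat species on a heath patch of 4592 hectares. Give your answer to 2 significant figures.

3.4

z = ln(7/4) / ln(40350/7724) = 0.5596 / 1.6533 = 0.3385
c = 4 / 7724^0.3385 = 4 / 20.7 = 0.1932
S₃ = 0.1932 × 4592^0.3385 = 0.1932 × 17.36 ≈ 3.354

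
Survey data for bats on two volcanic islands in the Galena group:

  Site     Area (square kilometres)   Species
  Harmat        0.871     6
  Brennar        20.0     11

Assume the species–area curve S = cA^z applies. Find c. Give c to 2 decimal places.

z = ln(S₂/S₁) / ln(A₂/A₁) = ln(11/6) / ln(20/0.871) = 0.6061 / 3.1338 = 0.1934
c = S₁ / A₁^z = 6 / 0.871^0.1934 = 6 / 0.9736 = 6.162

6.16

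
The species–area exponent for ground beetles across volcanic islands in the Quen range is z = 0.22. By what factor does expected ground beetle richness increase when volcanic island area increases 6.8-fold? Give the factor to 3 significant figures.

1.52

S₂/S₁ = (A₂/A₁)^z = 6.8^0.22
ln(S₂/S₁) = 0.22 × ln 6.8 = 0.22 × 1.9169 = 0.4217
S₂/S₁ = e^0.4217 ≈ 1.525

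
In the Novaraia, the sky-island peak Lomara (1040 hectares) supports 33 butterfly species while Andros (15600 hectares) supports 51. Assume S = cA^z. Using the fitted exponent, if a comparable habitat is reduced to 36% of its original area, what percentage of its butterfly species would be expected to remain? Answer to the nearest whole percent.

z = ln(51/33) / ln(15600/1040) = 0.4353 / 2.7081 = 0.1607
S_new/S_old = (A_new/A_old)^z = 0.36^0.1607 = exp(0.1607 × -1.0217) = 0.8485

85%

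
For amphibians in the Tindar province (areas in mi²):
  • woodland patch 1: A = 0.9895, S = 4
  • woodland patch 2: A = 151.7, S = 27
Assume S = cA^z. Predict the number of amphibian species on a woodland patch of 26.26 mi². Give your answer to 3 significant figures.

13.9

z = ln(27/4) / ln(151.7/0.9895) = 1.9095 / 5.0325 = 0.3794
c = 4 / 0.9895^0.3794 = 4 / 0.996 = 4.016
S₃ = 4.016 × 26.26^0.3794 = 4.016 × 3.456 ≈ 13.88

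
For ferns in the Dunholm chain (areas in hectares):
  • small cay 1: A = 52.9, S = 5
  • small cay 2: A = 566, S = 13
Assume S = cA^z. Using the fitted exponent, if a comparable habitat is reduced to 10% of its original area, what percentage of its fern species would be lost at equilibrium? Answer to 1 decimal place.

60.5%

z = ln(13/5) / ln(566/52.9) = 0.9555 / 2.3702 = 0.4031
S_new/S_old = (A_new/A_old)^z = 0.1^0.4031 = exp(0.4031 × -2.3026) = 0.3952
Fraction lost = 1 − 0.3952 = 0.6048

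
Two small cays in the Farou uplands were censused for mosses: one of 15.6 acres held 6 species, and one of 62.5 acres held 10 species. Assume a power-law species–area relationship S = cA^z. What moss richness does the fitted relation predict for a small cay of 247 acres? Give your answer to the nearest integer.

z = ln(10/6) / ln(62.5/15.6) = 0.5108 / 1.3879 = 0.3681
c = 6 / 15.6^0.3681 = 6 / 2.749 = 2.183
S₃ = 2.183 × 247^0.3681 = 2.183 × 7.597 ≈ 16.58

17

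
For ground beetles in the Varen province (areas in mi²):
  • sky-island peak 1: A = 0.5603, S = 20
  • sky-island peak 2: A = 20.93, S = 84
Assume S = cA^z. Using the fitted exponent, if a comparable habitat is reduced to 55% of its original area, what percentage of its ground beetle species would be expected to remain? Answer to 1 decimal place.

z = ln(84/20) / ln(20.93/0.5603) = 1.4351 / 3.6205 = 0.3964
S_new/S_old = (A_new/A_old)^z = 0.55^0.3964 = exp(0.3964 × -0.5978) = 0.789

78.9%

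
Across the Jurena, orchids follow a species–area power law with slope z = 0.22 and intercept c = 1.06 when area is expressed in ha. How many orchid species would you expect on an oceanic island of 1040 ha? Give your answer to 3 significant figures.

S = 1.06 × 1040^0.22
ln S = ln 1.06 + 0.22 × ln 1040 = 0.0583 + 0.22 × 6.9470 = 1.5866
S = e^1.5866 ≈ 4.887

4.89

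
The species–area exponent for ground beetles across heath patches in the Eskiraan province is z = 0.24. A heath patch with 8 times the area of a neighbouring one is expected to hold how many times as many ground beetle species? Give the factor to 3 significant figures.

1.65

S₂/S₁ = (A₂/A₁)^z = 8^0.24
ln(S₂/S₁) = 0.24 × ln 8 = 0.24 × 2.0794 = 0.4991
S₂/S₁ = e^0.4991 ≈ 1.647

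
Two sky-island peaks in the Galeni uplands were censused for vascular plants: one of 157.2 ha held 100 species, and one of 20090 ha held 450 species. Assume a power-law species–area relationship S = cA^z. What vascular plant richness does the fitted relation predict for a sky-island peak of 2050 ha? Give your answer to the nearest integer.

222

z = ln(450/100) / ln(20090/157.2) = 1.5041 / 4.8505 = 0.3101
c = 100 / 157.2^0.3101 = 100 / 4.798 = 20.84
S₃ = 20.84 × 2050^0.3101 = 20.84 × 10.64 ≈ 221.7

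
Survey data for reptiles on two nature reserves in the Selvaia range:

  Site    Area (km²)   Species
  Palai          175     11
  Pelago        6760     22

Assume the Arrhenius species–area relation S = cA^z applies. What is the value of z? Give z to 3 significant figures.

Taking logs: ln S = ln c + z ln A, so z = (ln S₂ − ln S₁)/(ln A₂ − ln A₁).
z = ln(22/11) / ln(6760/175) = ln(2) / ln(38.63) = 0.6931 / 3.6540 = 0.1897

0.190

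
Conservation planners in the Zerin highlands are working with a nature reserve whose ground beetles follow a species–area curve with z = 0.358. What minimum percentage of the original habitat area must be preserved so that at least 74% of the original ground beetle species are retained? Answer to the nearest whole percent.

43%

Need (A_new/A_old)^0.358 = 0.74, so A_new/A_old = 0.74^(1/0.358) = 0.74^2.793
ln(A_new/A_old) = ln 0.74 / 0.358 = -0.3011 / 0.358 = -0.8411
A_new/A_old = e^-0.8411 ≈ 0.4312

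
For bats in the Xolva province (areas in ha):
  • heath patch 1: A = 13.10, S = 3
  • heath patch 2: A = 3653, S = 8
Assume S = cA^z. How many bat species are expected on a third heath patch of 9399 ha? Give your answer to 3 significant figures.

z = ln(8/3) / ln(3653/13.1) = 0.9808 / 5.6307 = 0.1742
c = 3 / 13.1^0.1742 = 3 / 1.565 = 1.916
S₃ = 1.916 × 9399^0.1742 = 1.916 × 4.921 ≈ 9.432

9.43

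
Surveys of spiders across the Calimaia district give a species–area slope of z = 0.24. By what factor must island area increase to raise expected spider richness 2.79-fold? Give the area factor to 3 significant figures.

(A₂/A₁)^0.24 = 2.79, so A₂/A₁ = 2.79^(1/0.24) = 2.79^4.167
ln(A₂/A₁) = ln 2.79 / 0.24 = 1.0260 / 0.24 = 4.2752
A₂/A₁ = e^4.2752 ≈ 71.89

71.9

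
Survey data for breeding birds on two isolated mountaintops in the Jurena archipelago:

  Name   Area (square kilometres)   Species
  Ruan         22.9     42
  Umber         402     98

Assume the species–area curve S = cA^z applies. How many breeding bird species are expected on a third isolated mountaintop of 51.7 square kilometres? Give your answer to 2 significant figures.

z = ln(98/42) / ln(402/22.9) = 0.8473 / 2.8653 = 0.2957
c = 42 / 22.9^0.2957 = 42 / 2.524 = 16.64
S₃ = 16.64 × 51.7^0.2957 = 16.64 × 3.211 ≈ 53.44

53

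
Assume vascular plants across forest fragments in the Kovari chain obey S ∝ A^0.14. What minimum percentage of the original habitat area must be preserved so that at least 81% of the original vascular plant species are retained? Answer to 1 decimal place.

22.2%

Need (A_new/A_old)^0.14 = 0.81, so A_new/A_old = 0.81^(1/0.14) = 0.81^7.143
ln(A_new/A_old) = ln 0.81 / 0.14 = -0.2107 / 0.14 = -1.5052
A_new/A_old = e^-1.5052 ≈ 0.222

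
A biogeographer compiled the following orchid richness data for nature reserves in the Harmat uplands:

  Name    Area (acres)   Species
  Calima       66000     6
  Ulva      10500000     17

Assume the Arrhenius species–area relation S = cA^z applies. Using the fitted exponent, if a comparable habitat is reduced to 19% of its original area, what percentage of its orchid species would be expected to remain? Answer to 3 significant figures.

z = ln(17/6) / ln(10500000/66000) = 1.0415 / 5.0695 = 0.2054
S_new/S_old = (A_new/A_old)^z = 0.19^0.2054 = exp(0.2054 × -1.6607) = 0.7109

71.1%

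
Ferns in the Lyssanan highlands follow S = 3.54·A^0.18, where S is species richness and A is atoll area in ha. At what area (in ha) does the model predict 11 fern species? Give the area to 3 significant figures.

544 ha

11 = 3.54 × A^0.18  ⇒  A^0.18 = 11/3.54 = 3.107
ln A = ln(3.107) / 0.18 = 1.1338 / 0.18 = 6.2987
A = e^6.2987 ≈ 543.9 ha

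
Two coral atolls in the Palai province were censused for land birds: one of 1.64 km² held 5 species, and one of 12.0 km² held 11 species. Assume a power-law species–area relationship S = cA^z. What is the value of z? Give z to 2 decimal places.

Taking logs: ln S = ln c + z ln A, so z = (ln S₂ − ln S₁)/(ln A₂ − ln A₁).
z = ln(11/5) / ln(12/1.64) = ln(2.2) / ln(7.317) = 0.7885 / 1.9902 = 0.3962

0.40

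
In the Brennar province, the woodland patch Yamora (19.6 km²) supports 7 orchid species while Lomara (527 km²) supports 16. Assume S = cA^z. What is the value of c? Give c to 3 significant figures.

z = ln(S₂/S₁) / ln(A₂/A₁) = ln(16/7) / ln(527/19.6) = 0.8267 / 3.2917 = 0.2511
c = S₁ / A₁^z = 7 / 19.6^0.2511 = 7 / 2.111 = 3.316

3.32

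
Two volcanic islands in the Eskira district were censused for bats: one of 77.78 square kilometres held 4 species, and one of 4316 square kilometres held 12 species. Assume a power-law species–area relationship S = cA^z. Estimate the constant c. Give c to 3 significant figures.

1.22

z = ln(S₂/S₁) / ln(A₂/A₁) = ln(12/4) / ln(4316/77.78) = 1.0986 / 4.0162 = 0.2735
c = S₁ / A₁^z = 4 / 77.78^0.2735 = 4 / 3.29 = 1.216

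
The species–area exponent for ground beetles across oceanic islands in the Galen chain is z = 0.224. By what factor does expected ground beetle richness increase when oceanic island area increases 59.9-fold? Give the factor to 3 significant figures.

2.50

S₂/S₁ = (A₂/A₁)^z = 59.9^0.224
ln(S₂/S₁) = 0.224 × ln 59.9 = 0.224 × 4.0927 = 0.9168
S₂/S₁ = e^0.9168 ≈ 2.501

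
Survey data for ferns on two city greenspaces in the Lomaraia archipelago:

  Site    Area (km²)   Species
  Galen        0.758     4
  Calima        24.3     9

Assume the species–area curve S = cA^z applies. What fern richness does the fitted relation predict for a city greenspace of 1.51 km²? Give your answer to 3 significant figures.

z = ln(9/4) / ln(24.3/0.758) = 0.8109 / 3.4675 = 0.2339
c = 4 / 0.758^0.2339 = 4 / 0.9373 = 4.268
S₃ = 4.268 × 1.51^0.2339 = 4.268 × 1.101 ≈ 4.7

4.70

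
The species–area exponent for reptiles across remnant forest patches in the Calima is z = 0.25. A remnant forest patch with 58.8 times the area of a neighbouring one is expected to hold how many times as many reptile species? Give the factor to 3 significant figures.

S₂/S₁ = (A₂/A₁)^z = 58.8^0.25
ln(S₂/S₁) = 0.25 × ln 58.8 = 0.25 × 4.0741 = 1.0185
S₂/S₁ = e^1.0185 ≈ 2.769

2.77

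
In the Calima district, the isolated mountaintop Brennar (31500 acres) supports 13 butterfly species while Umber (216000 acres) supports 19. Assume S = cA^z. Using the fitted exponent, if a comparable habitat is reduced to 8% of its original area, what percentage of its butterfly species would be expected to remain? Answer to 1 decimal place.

z = ln(19/13) / ln(216000/31500) = 0.3795 / 1.9253 = 0.1971
S_new/S_old = (A_new/A_old)^z = 0.08^0.1971 = exp(0.1971 × -2.5257) = 0.6078

60.8%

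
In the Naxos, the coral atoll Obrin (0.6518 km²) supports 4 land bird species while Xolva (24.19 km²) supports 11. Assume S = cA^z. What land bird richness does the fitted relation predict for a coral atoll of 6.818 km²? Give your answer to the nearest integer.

z = ln(11/4) / ln(24.19/0.6518) = 1.0116 / 3.6140 = 0.2799
c = 4 / 0.6518^0.2799 = 4 / 0.8871 = 4.509
S₃ = 4.509 × 6.818^0.2799 = 4.509 × 1.711 ≈ 7.717

8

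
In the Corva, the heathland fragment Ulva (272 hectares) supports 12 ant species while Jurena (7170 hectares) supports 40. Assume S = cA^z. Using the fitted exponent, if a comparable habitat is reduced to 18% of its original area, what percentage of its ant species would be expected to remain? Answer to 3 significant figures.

z = ln(40/12) / ln(7170/272) = 1.2040 / 3.2719 = 0.3680
S_new/S_old = (A_new/A_old)^z = 0.18^0.3680 = exp(0.3680 × -1.7148) = 0.5321

53.2%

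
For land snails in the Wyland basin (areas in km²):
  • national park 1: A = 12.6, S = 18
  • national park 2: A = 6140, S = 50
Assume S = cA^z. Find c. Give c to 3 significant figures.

11.8

z = ln(S₂/S₁) / ln(A₂/A₁) = ln(50/18) / ln(6140/12.6) = 1.0217 / 6.1889 = 0.1651
c = S₁ / A₁^z = 18 / 12.6^0.1651 = 18 / 1.519 = 11.85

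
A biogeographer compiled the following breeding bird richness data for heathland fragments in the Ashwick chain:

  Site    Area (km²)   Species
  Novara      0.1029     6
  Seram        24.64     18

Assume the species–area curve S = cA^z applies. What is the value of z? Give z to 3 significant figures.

0.201

Taking logs: ln S = ln c + z ln A, so z = (ln S₂ − ln S₁)/(ln A₂ − ln A₁).
z = ln(18/6) / ln(24.64/0.1029) = ln(3) / ln(239.5) = 1.0986 / 5.4784 = 0.2005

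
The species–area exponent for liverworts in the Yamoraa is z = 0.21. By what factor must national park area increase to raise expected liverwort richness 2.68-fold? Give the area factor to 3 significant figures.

(A₂/A₁)^0.21 = 2.68, so A₂/A₁ = 2.68^(1/0.21) = 2.68^4.762
ln(A₂/A₁) = ln 2.68 / 0.21 = 0.9858 / 0.21 = 4.6944
A₂/A₁ = e^4.6944 ≈ 109.3

109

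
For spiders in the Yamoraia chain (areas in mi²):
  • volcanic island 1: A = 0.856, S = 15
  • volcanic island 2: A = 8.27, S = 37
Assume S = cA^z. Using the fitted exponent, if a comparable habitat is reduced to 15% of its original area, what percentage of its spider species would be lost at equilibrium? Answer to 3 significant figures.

53.0%

z = ln(37/15) / ln(8.27/0.856) = 0.9029 / 2.2681 = 0.3981
S_new/S_old = (A_new/A_old)^z = 0.15^0.3981 = exp(0.3981 × -1.8971) = 0.4699
Fraction lost = 1 − 0.4699 = 0.5301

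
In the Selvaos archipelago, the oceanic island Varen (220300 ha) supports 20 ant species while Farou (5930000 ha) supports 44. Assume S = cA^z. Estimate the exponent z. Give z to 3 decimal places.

Taking logs: ln S = ln c + z ln A, so z = (ln S₂ − ln S₁)/(ln A₂ − ln A₁).
z = ln(44/20) / ln(5930000/220300) = ln(2.2) / ln(26.92) = 0.7885 / 3.2928 = 0.2394

0.239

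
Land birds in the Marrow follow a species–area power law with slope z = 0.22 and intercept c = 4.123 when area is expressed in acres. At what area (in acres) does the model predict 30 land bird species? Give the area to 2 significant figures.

8300 acres

30 = 4.123 × A^0.22  ⇒  A^0.22 = 30/4.123 = 7.276
ln A = ln(7.276) / 0.22 = 1.9846 / 0.22 = 9.0210
A = e^9.0210 ≈ 8275 acres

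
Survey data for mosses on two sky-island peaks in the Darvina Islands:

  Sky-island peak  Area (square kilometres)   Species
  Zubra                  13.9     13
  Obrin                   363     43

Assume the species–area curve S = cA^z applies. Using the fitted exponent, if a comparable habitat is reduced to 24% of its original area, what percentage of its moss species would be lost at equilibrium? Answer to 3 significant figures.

40.7%

z = ln(43/13) / ln(363/13.9) = 1.1963 / 3.2625 = 0.3667
S_new/S_old = (A_new/A_old)^z = 0.24^0.3667 = exp(0.3667 × -1.4271) = 0.5926
Fraction lost = 1 − 0.5926 = 0.4074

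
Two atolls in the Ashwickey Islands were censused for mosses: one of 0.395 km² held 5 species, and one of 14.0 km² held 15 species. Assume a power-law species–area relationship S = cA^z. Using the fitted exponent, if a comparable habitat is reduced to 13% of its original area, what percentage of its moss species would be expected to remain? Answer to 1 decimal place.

z = ln(15/5) / ln(14/0.395) = 1.0986 / 3.5679 = 0.3079
S_new/S_old = (A_new/A_old)^z = 0.13^0.3079 = exp(0.3079 × -2.0402) = 0.5335

53.4%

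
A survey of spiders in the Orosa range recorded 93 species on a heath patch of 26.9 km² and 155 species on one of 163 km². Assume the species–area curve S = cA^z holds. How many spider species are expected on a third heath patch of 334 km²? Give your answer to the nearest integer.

190

z = ln(155/93) / ln(163/26.9) = 0.5108 / 1.8016 = 0.2835
c = 93 / 26.9^0.2835 = 93 / 2.543 = 36.57
S₃ = 36.57 × 334^0.2835 = 36.57 × 5.195 ≈ 190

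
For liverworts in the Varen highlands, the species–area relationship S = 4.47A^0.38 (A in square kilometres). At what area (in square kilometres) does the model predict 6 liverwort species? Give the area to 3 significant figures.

2.17 square kilometres

6 = 4.47 × A^0.38  ⇒  A^0.38 = 6/4.47 = 1.342
ln A = ln(1.342) / 0.38 = 0.2944 / 0.38 = 0.7747
A = e^0.7747 ≈ 2.17 square kilometres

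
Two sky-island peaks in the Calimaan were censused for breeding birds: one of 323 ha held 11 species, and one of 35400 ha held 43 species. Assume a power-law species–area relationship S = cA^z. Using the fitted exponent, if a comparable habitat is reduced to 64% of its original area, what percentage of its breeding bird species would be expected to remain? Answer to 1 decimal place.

z = ln(43/11) / ln(35400/323) = 1.3633 / 4.6968 = 0.2903
S_new/S_old = (A_new/A_old)^z = 0.64^0.2903 = exp(0.2903 × -0.4463) = 0.8785

87.8%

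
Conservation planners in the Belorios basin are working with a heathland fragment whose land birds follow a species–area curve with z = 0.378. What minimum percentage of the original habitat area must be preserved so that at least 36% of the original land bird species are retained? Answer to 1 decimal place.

6.7%

Need (A_new/A_old)^0.378 = 0.36, so A_new/A_old = 0.36^(1/0.378) = 0.36^2.646
ln(A_new/A_old) = ln 0.36 / 0.378 = -1.0217 / 0.378 = -2.7028
A_new/A_old = e^-2.7028 ≈ 0.06702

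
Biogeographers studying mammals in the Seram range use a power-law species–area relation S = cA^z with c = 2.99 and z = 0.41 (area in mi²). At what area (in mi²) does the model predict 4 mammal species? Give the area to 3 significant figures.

2.03 mi²

4 = 2.99 × A^0.41  ⇒  A^0.41 = 4/2.99 = 1.338
ln A = ln(1.338) / 0.41 = 0.2910 / 0.41 = 0.7098
A = e^0.7098 ≈ 2.034 mi²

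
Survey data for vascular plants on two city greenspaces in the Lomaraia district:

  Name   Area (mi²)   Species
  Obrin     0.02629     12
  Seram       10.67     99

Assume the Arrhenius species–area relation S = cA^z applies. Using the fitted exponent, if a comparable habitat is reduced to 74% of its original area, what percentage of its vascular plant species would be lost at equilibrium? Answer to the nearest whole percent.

10%

z = ln(99/12) / ln(10.67/0.02629) = 2.1102 / 6.0060 = 0.3514
S_new/S_old = (A_new/A_old)^z = 0.74^0.3514 = exp(0.3514 × -0.3011) = 0.8996
Fraction lost = 1 − 0.8996 = 0.1004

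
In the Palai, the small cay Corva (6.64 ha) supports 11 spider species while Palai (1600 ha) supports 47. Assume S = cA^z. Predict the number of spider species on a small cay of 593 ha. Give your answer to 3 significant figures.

36.1

z = ln(47/11) / ln(1600/6.64) = 1.4523 / 5.4846 = 0.2648
c = 11 / 6.64^0.2648 = 11 / 1.651 = 6.663
S₃ = 6.663 × 593^0.2648 = 6.663 × 5.423 ≈ 36.14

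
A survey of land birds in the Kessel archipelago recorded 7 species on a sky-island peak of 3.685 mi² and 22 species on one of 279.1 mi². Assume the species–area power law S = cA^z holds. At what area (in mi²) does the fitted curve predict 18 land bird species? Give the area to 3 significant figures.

131 mi²

z = ln(22/7) / ln(279.1/3.685) = 1.1451 / 4.3273 = 0.2646
c = 7 / 3.685^0.2646 = 7 / 1.412 = 4.957
A = (18/4.957)^(1/0.2646) ⇒ ln A = ln(3.631)/0.2646 = 4.8733
A = e^4.8733 ≈ 130.7 mi²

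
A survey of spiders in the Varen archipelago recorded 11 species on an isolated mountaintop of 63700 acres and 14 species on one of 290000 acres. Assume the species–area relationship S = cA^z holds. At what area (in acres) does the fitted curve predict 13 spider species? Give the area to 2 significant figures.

z = ln(14/11) / ln(290000/63700) = 0.2412 / 1.5157 = 0.1591
c = 11 / 63700^0.1591 = 11 / 5.813 = 1.892
A = (13/1.892)^(1/0.1591) ⇒ ln A = ln(6.87)/0.1591 = 12.1119
A = e^12.1119 ≈ 182020 acres

180000 acres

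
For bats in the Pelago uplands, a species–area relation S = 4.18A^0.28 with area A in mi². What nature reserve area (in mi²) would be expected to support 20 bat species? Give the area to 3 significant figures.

20 = 4.18 × A^0.28  ⇒  A^0.28 = 20/4.18 = 4.785
ln A = ln(4.785) / 0.28 = 1.5654 / 0.28 = 5.5908
A = e^5.5908 ≈ 267.9 mi²

268 mi²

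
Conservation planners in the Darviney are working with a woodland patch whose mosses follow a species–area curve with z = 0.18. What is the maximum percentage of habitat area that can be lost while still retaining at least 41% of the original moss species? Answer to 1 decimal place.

Need (A_new/A_old)^0.18 = 0.41, so A_new/A_old = 0.41^(1/0.18) = 0.41^5.556
ln(A_new/A_old) = ln 0.41 / 0.18 = -0.8916 / 0.18 = -4.9533
A_new/A_old = e^-4.9533 ≈ 0.00706
Fraction that can be lost = 1 − 0.00706 = 0.9929

99.3%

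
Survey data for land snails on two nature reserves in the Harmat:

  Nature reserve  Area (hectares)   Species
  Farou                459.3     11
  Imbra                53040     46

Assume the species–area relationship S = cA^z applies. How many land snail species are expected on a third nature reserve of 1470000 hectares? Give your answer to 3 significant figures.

125

z = ln(46/11) / ln(53040/459.3) = 1.4307 / 4.7491 = 0.3013
c = 11 / 459.3^0.3013 = 11 / 6.339 = 1.735
S₃ = 1.735 × 1470000^0.3013 = 1.735 × 72.11 ≈ 125.1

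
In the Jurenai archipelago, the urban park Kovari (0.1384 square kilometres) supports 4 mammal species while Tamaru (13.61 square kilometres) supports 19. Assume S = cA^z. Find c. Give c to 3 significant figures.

z = ln(S₂/S₁) / ln(A₂/A₁) = ln(19/4) / ln(13.61/0.1384) = 1.5581 / 4.5884 = 0.3396
c = S₁ / A₁^z = 4 / 0.1384^0.3396 = 4 / 0.5109 = 7.829

7.83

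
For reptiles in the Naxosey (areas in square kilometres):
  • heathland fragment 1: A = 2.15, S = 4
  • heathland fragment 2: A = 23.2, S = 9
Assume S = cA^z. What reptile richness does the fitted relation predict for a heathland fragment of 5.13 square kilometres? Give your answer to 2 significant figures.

z = ln(9/4) / ln(23.2/2.15) = 0.8109 / 2.3787 = 0.3409
c = 4 / 2.15^0.3409 = 4 / 1.298 = 3.081
S₃ = 3.081 × 5.13^0.3409 = 3.081 × 1.746 ≈ 5.38

5.4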